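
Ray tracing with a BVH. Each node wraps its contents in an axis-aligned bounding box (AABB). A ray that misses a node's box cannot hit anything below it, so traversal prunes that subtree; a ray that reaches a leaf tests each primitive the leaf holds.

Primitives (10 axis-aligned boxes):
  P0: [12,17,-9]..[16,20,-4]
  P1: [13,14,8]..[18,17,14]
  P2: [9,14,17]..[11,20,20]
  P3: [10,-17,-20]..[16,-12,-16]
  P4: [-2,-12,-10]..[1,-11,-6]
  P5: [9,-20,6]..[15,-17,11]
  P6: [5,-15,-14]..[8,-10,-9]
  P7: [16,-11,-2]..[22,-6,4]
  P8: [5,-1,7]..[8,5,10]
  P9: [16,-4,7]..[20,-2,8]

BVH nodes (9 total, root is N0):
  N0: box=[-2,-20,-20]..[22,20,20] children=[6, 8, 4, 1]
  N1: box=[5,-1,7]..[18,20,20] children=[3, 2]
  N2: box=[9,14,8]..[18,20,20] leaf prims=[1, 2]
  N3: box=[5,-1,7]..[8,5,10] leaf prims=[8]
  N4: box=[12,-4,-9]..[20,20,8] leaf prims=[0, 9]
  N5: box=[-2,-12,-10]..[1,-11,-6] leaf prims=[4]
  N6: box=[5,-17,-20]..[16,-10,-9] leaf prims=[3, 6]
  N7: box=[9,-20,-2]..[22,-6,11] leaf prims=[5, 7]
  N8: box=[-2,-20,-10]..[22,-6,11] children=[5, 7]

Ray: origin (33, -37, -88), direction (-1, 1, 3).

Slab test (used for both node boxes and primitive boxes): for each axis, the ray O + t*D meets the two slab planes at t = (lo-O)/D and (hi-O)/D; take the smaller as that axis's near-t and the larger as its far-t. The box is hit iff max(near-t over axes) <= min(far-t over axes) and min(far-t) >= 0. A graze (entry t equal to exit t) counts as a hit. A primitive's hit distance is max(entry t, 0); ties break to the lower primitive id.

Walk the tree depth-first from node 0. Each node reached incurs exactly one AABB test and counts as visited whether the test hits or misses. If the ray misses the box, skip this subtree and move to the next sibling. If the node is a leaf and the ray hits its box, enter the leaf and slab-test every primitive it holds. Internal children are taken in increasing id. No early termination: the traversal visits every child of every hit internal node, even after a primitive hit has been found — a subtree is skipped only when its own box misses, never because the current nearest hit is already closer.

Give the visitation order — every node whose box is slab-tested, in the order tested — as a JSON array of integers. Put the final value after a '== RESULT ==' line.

Trace the traversal:
N0 x:[11,35] y:[17,57] z:[68/3,36] -> hit [68/3,35], descend [1, 4, 6, 8]
  N1 x:[15,28] y:[36,57] z:[95/3,36] -> miss, prune
  N4 x:[13,21] y:[33,57] z:[79/3,32] -> miss, prune
  N6 x:[17,28] y:[20,27] z:[68/3,79/3] -> hit [68/3,79/3] leaf, test {P3@t=68/3, P6@t=25}
  N8 x:[11,35] y:[17,31] z:[26,33] -> hit [26,31], descend [5, 7]
    N5 x:[32,35] y:[25,26] z:[26,82/3] -> miss, prune
    N7 x:[11,24] y:[17,31] z:[86/3,33] -> miss, prune

Summary -> nodes [0, 1, 4, 6, 8, 5, 7]; box-tests=7; leaf-entries=1; first=P3

== RESULT ==
[0, 1, 4, 6, 8, 5, 7]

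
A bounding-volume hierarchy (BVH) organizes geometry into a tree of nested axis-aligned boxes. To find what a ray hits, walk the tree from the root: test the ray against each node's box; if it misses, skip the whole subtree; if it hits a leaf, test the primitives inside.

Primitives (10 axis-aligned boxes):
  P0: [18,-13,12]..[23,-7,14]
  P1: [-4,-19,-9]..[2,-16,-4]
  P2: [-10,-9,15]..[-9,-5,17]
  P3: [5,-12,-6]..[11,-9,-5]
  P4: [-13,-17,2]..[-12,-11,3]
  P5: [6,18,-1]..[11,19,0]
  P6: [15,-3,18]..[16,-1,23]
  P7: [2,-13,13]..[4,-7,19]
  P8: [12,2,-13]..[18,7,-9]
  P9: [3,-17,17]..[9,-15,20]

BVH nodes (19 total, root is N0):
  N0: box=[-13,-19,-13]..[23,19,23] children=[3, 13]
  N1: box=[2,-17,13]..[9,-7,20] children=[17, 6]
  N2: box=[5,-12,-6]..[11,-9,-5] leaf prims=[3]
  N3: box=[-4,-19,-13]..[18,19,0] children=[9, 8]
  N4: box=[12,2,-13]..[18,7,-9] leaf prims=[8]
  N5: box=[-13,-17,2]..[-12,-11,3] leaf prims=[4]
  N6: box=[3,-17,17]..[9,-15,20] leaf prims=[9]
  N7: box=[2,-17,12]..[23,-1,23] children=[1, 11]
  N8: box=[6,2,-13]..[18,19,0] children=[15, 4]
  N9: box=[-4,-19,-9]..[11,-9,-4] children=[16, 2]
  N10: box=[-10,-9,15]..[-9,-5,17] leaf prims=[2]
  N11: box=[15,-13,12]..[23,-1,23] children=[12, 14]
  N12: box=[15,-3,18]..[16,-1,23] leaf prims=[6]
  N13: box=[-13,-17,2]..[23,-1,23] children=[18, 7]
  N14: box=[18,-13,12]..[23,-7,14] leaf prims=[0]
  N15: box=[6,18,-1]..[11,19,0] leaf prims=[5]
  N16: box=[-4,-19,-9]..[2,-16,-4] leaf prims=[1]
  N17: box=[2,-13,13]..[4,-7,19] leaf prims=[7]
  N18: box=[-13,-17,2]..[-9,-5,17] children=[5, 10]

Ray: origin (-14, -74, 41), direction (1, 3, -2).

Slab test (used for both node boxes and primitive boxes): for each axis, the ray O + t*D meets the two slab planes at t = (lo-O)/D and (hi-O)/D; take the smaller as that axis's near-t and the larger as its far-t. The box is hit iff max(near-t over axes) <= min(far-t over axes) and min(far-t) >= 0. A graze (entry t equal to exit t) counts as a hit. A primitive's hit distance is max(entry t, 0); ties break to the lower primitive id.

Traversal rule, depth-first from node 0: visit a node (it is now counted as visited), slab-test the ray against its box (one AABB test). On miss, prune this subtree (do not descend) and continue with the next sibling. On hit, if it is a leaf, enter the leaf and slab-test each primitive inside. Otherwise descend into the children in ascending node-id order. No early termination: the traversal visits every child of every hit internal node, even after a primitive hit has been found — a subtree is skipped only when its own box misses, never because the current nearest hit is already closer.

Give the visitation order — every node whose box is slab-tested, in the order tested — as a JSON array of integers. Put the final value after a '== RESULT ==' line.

Walk:
N0 x:[1,37] y:[55/3,31] z:[9,27] -> hit [55/3,27], descend [3, 13]
  N3 x:[10,32] y:[55/3,31] z:[41/2,27] -> hit [41/2,27], descend [8, 9]
    N8 x:[20,32] y:[76/3,31] z:[41/2,27] -> hit [76/3,27], descend [4, 15]
      N4 x:[26,32] y:[76/3,27] z:[25,27] -> hit [26,27] leaf, test {P8@t=26}
      N15 x:[20,25] y:[92/3,31] z:[41/2,21] -> miss, prune
    N9 x:[10,25] y:[55/3,65/3] z:[45/2,25] -> miss, prune
  N13 x:[1,37] y:[19,73/3] z:[9,39/2] -> hit [19,39/2], descend [7, 18]
    N7 x:[16,37] y:[19,73/3] z:[9,29/2] -> miss, prune
    N18 x:[1,5] y:[19,23] z:[12,39/2] -> miss, prune

9 AABB tests over nodes [0, 3, 8, 4, 15, 9, 13, 7, 18]; 1 leaf entered; closest P8.

== RESULT ==
[0, 3, 8, 4, 15, 9, 13, 7, 18]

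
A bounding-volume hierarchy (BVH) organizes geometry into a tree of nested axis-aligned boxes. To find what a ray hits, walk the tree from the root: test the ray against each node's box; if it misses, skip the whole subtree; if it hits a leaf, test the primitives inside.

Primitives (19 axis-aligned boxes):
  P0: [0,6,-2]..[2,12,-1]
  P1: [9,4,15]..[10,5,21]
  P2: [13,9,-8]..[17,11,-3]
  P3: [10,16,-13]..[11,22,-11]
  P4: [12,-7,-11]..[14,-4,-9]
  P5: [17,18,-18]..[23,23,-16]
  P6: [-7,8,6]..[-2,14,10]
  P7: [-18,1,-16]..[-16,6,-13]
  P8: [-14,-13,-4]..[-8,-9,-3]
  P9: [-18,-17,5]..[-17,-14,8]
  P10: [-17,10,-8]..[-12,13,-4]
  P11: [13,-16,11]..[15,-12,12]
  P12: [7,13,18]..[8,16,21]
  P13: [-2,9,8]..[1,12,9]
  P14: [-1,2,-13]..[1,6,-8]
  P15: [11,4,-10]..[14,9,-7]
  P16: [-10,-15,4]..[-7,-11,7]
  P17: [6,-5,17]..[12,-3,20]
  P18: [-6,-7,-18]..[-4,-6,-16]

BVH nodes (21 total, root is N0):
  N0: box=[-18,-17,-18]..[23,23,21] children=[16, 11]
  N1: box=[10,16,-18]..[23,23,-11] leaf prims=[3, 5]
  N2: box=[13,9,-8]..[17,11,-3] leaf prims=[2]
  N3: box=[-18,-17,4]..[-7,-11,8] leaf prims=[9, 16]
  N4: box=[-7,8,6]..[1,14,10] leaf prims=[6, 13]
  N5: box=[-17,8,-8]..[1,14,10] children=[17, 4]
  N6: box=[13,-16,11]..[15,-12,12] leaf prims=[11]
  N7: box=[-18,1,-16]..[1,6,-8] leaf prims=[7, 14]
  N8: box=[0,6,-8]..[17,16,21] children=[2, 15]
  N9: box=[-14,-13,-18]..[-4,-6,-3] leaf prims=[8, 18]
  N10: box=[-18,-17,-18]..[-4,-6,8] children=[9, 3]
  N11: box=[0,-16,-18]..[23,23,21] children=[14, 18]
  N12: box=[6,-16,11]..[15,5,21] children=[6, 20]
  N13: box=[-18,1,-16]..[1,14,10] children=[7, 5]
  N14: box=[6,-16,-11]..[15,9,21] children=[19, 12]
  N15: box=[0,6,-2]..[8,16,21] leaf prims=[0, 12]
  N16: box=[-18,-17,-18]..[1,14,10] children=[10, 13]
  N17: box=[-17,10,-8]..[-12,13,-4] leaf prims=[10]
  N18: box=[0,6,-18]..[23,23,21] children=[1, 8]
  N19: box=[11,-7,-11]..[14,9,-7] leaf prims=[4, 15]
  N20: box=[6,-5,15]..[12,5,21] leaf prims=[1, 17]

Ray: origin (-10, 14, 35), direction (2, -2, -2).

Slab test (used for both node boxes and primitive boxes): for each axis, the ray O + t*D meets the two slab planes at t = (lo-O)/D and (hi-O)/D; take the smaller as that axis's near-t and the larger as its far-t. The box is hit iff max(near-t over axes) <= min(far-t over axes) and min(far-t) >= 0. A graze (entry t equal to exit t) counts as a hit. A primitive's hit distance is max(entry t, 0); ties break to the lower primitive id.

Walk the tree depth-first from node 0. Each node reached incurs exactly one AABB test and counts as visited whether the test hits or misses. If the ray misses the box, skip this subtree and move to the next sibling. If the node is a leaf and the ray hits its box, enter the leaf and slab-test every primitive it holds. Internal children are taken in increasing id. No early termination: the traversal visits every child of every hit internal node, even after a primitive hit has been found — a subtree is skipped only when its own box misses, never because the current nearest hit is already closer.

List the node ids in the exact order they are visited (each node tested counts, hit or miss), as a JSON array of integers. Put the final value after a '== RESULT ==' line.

Trace the traversal:
N0 x:[-4,33/2] y:[-9/2,31/2] z:[7,53/2] -> hit [7,31/2], descend [11, 16]
  N11 x:[5,33/2] y:[-9/2,15] z:[7,53/2] -> hit [7,15], descend [14, 18]
    N14 x:[8,25/2] y:[5/2,15] z:[7,23] -> hit [8,25/2], descend [12, 19]
      N12 x:[8,25/2] y:[9/2,15] z:[7,12] -> hit [8,12], descend [6, 20]
        N6 x:[23/2,25/2] y:[13,15] z:[23/2,12] -> miss, prune
        N20 x:[8,11] y:[9/2,19/2] z:[7,10] -> hit [8,19/2] leaf, test {P1(miss), P17@t=17/2}
      N19 x:[21/2,12] y:[5/2,21/2] z:[21,23] -> miss, prune
    N18 x:[5,33/2] y:[-9/2,4] z:[7,53/2] -> miss, prune
  N16 x:[-4,11/2] y:[0,31/2] z:[25/2,53/2] -> miss, prune

order=[0, 11, 14, 12, 6, 20, 19, 18, 16]  |boxes|=9  |leaves|=1  hit=P17

== RESULT ==
[0, 11, 14, 12, 6, 20, 19, 18, 16]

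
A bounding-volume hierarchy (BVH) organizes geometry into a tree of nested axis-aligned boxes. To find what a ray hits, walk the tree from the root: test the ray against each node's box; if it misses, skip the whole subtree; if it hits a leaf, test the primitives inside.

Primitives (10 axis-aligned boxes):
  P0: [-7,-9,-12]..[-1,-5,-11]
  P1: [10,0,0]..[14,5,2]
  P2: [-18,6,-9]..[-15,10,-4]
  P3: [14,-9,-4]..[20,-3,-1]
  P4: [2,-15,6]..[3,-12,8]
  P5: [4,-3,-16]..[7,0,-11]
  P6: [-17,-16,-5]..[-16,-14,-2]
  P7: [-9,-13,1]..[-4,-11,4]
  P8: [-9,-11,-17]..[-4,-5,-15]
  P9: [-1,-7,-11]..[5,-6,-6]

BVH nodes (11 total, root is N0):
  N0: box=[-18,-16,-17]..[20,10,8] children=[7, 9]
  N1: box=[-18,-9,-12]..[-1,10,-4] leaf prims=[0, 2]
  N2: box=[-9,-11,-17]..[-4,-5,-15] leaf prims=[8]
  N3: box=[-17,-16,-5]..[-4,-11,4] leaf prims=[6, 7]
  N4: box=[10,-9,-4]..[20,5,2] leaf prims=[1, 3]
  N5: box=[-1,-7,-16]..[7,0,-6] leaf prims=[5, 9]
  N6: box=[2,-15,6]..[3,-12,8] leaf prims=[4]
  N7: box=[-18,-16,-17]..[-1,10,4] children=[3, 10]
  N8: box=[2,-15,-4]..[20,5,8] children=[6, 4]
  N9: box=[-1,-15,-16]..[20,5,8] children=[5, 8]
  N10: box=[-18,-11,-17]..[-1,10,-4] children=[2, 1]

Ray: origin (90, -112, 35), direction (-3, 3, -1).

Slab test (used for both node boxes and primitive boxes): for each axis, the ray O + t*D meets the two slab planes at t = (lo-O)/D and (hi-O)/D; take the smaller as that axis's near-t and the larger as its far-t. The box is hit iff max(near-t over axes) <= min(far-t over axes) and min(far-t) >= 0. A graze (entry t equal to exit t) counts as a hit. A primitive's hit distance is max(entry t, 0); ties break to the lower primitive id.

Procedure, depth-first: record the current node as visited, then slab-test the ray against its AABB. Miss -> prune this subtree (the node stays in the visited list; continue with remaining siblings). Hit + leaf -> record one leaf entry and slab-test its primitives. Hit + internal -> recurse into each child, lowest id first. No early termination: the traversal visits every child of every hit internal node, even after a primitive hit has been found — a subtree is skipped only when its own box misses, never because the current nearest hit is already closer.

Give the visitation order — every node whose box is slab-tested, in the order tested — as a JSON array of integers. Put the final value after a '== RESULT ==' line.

Trace the traversal:
N0 x:[70/3,36] y:[32,122/3] z:[27,52] -> hit [32,36], descend [7, 9]
  N7 x:[91/3,36] y:[32,122/3] z:[31,52] -> hit [32,36], descend [3, 10]
    N3 x:[94/3,107/3] y:[32,101/3] z:[31,40] -> hit [32,101/3] leaf, test {P6(miss), P7@t=33}
    N10 x:[91/3,36] y:[101/3,122/3] z:[39,52] -> miss, prune
  N9 x:[70/3,91/3] y:[97/3,39] z:[27,51] -> miss, prune

Visited [0, 7, 3, 10, 9]. Tests: 5 box, 1 leaf. Nearest: P7.

== RESULT ==
[0, 7, 3, 10, 9]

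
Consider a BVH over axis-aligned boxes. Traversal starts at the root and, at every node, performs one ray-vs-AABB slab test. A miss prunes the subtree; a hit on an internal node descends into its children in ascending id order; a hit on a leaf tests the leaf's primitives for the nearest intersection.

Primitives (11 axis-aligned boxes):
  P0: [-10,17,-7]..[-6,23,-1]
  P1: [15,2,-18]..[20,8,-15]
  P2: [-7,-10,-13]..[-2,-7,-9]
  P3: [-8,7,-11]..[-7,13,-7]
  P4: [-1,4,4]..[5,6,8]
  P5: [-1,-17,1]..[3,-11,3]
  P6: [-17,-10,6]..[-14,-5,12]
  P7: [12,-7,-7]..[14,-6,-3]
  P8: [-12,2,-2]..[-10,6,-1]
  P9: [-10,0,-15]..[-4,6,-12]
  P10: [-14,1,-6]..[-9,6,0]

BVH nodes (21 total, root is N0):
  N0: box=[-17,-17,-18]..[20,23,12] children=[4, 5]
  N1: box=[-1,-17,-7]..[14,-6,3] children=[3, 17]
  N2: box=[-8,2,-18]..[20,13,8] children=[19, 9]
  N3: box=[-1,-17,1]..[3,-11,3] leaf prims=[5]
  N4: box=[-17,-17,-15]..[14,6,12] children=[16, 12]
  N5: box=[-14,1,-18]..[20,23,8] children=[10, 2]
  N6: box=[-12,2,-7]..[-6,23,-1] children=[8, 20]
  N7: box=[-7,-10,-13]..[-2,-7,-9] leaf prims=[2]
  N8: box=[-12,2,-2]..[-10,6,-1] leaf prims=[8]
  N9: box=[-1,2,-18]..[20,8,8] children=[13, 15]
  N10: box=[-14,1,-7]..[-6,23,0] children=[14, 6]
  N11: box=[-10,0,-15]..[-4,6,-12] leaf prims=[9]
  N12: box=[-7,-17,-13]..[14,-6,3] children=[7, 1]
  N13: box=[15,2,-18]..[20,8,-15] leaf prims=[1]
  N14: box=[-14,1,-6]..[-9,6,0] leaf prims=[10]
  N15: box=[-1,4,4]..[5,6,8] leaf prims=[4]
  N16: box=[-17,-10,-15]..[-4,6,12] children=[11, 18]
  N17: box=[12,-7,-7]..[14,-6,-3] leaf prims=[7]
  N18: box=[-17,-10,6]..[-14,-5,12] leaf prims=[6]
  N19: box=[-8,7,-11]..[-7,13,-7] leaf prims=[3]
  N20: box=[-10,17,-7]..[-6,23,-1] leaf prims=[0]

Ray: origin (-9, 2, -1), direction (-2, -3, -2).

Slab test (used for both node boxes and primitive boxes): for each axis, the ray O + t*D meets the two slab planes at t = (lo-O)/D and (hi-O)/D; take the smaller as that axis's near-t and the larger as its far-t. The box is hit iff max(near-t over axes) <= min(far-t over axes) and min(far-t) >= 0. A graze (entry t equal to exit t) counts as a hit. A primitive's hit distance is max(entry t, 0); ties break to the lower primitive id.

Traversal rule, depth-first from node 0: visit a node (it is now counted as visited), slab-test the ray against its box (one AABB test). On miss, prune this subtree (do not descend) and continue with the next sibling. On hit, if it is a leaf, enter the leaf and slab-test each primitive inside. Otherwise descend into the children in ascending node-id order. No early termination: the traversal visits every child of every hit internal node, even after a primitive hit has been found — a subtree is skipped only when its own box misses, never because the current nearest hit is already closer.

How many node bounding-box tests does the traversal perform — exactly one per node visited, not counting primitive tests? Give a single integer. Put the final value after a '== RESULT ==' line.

Trace the traversal:
N0 x:[-29/2,4] y:[-7,19/3] z:[-13/2,17/2] -> hit [-13/2,4], descend [4, 5]
  N4 x:[-23/2,4] y:[-4/3,19/3] z:[-13/2,7] -> hit [-4/3,4], descend [12, 16]
    N12 x:[-23/2,-1] y:[8/3,19/3] z:[-2,6] -> miss, prune
    N16 x:[-5/2,4] y:[-4/3,4] z:[-13/2,7] -> hit [-4/3,4], descend [11, 18]
      N11 x:[-5/2,1/2] y:[-4/3,2/3] z:[11/2,7] -> miss, prune
      N18 x:[5/2,4] y:[7/3,4] z:[-13/2,-7/2] -> miss, prune
  N5 x:[-29/2,5/2] y:[-7,1/3] z:[-9/2,17/2] -> hit [-9/2,1/3], descend [2, 10]
    N2 x:[-29/2,-1/2] y:[-11/3,0] z:[-9/2,17/2] -> miss, prune
    N10 x:[-3/2,5/2] y:[-7,1/3] z:[-1/2,3] -> hit [-1/2,1/3], descend [6, 14]
      N6 x:[-3/2,3/2] y:[-7,0] z:[0,3] -> hit [0,0], descend [8, 20]
        N8 x:[1/2,3/2] y:[-4/3,0] z:[0,1/2] -> miss, prune
        N20 x:[-3/2,1/2] y:[-7,-5] z:[0,3] -> miss, prune
      N14 x:[0,5/2] y:[-4/3,1/3] z:[-1/2,5/2] -> hit [0,1/3] leaf, test {P10@t=0}

13 AABB tests over nodes [0, 4, 12, 16, 11, 18, 5, 2, 10, 6, 8, 20, 14]; 1 leaf entered; closest P10.

== RESULT ==
13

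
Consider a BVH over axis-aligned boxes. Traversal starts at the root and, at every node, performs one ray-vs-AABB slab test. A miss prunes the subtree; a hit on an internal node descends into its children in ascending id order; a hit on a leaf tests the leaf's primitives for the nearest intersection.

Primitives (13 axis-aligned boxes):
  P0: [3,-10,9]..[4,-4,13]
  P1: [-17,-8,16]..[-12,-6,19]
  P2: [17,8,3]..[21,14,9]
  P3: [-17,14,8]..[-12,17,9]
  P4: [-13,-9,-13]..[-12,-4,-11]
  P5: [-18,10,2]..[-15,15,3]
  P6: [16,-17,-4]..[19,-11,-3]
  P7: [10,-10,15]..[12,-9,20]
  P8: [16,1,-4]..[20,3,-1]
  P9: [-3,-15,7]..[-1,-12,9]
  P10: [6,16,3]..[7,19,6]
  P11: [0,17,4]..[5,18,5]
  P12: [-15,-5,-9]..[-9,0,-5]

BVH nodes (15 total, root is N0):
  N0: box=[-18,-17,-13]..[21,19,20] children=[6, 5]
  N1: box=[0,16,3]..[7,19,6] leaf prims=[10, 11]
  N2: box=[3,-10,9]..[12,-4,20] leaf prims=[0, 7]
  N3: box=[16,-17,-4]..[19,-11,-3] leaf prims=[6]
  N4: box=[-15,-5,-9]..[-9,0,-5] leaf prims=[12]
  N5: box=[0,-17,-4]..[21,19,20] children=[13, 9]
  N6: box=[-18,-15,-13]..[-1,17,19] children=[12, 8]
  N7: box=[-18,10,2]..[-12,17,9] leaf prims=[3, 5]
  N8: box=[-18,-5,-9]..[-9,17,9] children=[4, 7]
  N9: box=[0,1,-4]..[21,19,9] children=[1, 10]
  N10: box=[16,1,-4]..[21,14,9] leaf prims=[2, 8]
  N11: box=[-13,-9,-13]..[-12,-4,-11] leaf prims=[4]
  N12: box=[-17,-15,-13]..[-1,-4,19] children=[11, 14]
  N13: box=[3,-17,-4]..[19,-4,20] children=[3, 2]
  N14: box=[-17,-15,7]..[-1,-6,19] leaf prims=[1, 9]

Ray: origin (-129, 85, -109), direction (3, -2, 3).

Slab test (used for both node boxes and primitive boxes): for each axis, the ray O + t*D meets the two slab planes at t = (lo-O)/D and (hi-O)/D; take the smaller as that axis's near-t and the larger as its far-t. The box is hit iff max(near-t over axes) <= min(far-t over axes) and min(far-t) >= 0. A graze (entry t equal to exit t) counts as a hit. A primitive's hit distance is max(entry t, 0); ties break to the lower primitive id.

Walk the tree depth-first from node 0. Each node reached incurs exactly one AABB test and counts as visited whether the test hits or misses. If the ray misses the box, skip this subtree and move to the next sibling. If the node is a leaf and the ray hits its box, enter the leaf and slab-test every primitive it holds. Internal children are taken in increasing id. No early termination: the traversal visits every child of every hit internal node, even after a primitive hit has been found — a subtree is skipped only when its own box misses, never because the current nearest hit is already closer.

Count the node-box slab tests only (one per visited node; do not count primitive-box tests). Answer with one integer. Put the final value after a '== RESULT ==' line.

Traverse from the root:
N0 x:[37,50] y:[33,51] z:[32,43] -> hit [37,43], descend [5, 6]
  N5 x:[43,50] y:[33,51] z:[35,43] -> hit [43,43], descend [9, 13]
    N9 x:[43,50] y:[33,42] z:[35,118/3] -> miss, prune
    N13 x:[44,148/3] y:[89/2,51] z:[35,43] -> miss, prune
  N6 x:[37,128/3] y:[34,50] z:[32,128/3] -> hit [37,128/3], descend [8, 12]
    N8 x:[37,40] y:[34,45] z:[100/3,118/3] -> hit [37,118/3], descend [4, 7]
      N4 x:[38,40] y:[85/2,45] z:[100/3,104/3] -> miss, prune
      N7 x:[37,39] y:[34,75/2] z:[37,118/3] -> hit [37,75/2] leaf, test {P3(miss), P5@t=37}
    N12 x:[112/3,128/3] y:[89/2,50] z:[32,128/3] -> miss, prune

Visited [0, 5, 9, 13, 6, 8, 4, 7, 12]. Tests: 9 box, 1 leaf. Nearest: P5.

== RESULT ==
9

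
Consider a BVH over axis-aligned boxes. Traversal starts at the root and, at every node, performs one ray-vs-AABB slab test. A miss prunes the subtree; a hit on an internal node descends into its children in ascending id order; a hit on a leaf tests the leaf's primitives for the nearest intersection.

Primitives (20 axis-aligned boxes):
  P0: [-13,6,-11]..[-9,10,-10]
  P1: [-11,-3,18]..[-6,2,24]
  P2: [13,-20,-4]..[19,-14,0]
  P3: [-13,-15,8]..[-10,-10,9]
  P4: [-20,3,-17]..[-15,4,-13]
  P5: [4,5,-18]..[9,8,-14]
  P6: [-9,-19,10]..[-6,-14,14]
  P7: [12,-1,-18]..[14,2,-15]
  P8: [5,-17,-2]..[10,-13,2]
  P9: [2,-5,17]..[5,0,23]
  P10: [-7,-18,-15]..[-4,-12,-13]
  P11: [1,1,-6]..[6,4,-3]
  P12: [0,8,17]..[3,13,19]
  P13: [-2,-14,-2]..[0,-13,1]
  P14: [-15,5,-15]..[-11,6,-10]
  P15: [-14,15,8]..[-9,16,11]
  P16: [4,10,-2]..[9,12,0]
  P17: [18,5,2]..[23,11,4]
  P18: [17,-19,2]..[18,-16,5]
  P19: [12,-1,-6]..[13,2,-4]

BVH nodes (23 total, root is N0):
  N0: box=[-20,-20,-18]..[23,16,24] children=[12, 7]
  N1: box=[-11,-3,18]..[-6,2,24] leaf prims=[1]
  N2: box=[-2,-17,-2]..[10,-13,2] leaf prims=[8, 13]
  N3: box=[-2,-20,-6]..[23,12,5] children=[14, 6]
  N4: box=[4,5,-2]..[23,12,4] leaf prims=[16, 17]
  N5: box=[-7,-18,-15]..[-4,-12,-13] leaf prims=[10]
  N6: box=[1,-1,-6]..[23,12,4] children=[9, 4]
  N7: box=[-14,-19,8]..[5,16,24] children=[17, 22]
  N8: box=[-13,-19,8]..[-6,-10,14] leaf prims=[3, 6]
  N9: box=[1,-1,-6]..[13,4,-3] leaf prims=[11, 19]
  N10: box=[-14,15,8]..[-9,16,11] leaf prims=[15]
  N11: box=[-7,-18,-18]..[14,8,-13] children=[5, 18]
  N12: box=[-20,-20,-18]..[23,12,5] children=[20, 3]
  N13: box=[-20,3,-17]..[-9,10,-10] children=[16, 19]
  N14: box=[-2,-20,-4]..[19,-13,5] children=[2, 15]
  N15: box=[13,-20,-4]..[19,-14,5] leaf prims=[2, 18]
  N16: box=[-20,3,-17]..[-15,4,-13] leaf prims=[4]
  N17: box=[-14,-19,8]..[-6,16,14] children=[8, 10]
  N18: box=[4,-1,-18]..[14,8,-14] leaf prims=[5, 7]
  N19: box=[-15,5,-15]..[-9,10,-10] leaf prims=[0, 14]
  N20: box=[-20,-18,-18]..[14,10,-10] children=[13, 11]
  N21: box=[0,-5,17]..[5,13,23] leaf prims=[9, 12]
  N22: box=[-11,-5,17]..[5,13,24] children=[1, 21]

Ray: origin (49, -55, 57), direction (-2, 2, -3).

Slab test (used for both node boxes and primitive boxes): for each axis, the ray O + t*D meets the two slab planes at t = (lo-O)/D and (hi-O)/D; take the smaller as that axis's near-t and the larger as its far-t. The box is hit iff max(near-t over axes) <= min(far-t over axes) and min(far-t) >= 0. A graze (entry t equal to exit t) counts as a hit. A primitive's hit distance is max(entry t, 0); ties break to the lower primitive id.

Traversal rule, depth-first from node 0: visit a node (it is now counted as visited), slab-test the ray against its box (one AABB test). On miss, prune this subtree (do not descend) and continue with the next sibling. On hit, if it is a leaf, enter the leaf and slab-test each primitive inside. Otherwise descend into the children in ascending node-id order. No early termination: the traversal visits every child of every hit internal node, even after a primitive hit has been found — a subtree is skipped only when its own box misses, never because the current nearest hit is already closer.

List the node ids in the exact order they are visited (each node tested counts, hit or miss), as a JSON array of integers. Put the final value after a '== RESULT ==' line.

Trace the traversal:
N0 x:[13,69/2] y:[35/2,71/2] z:[11,25] -> hit [35/2,25], descend [7, 12]
  N7 x:[22,63/2] y:[18,71/2] z:[11,49/3] -> miss, prune
  N12 x:[13,69/2] y:[35/2,67/2] z:[52/3,25] -> hit [35/2,25], descend [3, 20]
    N3 x:[13,51/2] y:[35/2,67/2] z:[52/3,21] -> hit [35/2,21], descend [6, 14]
      N6 x:[13,24] y:[27,67/2] z:[53/3,21] -> miss, prune
      N14 x:[15,51/2] y:[35/2,21] z:[52/3,61/3] -> hit [35/2,61/3], descend [2, 15]
        N2 x:[39/2,51/2] y:[19,21] z:[55/3,59/3] -> hit [39/2,59/3] leaf, test {P8@t=39/2, P13(miss)}
        N15 x:[15,18] y:[35/2,41/2] z:[52/3,61/3] -> hit [35/2,18] leaf, test {P2(miss), P18(miss)}
    N20 x:[35/2,69/2] y:[37/2,65/2] z:[67/3,25] -> hit [67/3,25], descend [11, 13]
      N11 x:[35/2,28] y:[37/2,63/2] z:[70/3,25] -> hit [70/3,25], descend [5, 18]
        N5 x:[53/2,28] y:[37/2,43/2] z:[70/3,24] -> miss, prune
        N18 x:[35/2,45/2] y:[27,63/2] z:[71/3,25] -> miss, prune
      N13 x:[29,69/2] y:[29,65/2] z:[67/3,74/3] -> miss, prune

order=[0, 7, 12, 3, 6, 14, 2, 15, 20, 11, 5, 18, 13]  |boxes|=13  |leaves|=2  hit=P8

== RESULT ==
[0, 7, 12, 3, 6, 14, 2, 15, 20, 11, 5, 18, 13]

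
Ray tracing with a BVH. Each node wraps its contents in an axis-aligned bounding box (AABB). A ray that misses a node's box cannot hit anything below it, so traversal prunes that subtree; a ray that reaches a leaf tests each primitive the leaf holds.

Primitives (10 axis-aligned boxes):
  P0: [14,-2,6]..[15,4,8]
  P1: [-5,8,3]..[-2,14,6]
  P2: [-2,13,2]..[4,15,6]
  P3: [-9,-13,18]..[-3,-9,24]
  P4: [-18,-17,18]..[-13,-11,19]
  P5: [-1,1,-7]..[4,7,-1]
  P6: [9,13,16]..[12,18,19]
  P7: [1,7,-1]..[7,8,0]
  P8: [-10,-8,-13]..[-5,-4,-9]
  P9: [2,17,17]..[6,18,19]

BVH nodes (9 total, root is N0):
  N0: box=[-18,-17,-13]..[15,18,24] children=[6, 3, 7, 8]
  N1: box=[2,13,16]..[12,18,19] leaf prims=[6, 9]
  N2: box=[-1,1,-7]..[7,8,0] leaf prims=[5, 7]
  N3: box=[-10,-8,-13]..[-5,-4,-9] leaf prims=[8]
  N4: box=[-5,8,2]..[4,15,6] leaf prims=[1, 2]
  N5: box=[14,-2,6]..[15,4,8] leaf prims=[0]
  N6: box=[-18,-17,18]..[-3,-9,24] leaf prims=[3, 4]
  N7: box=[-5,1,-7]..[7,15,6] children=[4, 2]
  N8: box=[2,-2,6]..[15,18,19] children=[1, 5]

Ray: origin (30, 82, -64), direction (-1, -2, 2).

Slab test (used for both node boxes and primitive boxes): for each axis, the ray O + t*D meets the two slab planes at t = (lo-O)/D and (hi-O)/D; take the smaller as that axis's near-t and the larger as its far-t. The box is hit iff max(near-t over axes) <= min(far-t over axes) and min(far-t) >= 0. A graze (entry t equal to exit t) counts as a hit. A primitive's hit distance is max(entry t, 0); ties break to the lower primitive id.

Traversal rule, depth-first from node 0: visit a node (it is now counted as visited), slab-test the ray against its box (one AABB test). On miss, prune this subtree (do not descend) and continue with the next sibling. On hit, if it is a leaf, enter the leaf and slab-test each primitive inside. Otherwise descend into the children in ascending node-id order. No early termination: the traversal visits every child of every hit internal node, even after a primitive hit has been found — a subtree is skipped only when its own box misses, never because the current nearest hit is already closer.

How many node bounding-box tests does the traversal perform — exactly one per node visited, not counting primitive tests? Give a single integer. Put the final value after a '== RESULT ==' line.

Trace the traversal:
N0 x:[15,48] y:[32,99/2] z:[51/2,44] -> hit [32,44], descend [3, 6, 7, 8]
  N3 x:[35,40] y:[43,45] z:[51/2,55/2] -> miss, prune
  N6 x:[33,48] y:[91/2,99/2] z:[41,44] -> miss, prune
  N7 x:[23,35] y:[67/2,81/2] z:[57/2,35] -> hit [67/2,35], descend [2, 4]
    N2 x:[23,31] y:[37,81/2] z:[57/2,32] -> miss, prune
    N4 x:[26,35] y:[67/2,37] z:[33,35] -> hit [67/2,35] leaf, test {P1@t=34, P2(miss)}
  N8 x:[15,28] y:[32,42] z:[35,83/2] -> miss, prune

Summary -> nodes [0, 3, 6, 7, 2, 4, 8]; box-tests=7; leaf-entries=1; first=P1

== RESULT ==
7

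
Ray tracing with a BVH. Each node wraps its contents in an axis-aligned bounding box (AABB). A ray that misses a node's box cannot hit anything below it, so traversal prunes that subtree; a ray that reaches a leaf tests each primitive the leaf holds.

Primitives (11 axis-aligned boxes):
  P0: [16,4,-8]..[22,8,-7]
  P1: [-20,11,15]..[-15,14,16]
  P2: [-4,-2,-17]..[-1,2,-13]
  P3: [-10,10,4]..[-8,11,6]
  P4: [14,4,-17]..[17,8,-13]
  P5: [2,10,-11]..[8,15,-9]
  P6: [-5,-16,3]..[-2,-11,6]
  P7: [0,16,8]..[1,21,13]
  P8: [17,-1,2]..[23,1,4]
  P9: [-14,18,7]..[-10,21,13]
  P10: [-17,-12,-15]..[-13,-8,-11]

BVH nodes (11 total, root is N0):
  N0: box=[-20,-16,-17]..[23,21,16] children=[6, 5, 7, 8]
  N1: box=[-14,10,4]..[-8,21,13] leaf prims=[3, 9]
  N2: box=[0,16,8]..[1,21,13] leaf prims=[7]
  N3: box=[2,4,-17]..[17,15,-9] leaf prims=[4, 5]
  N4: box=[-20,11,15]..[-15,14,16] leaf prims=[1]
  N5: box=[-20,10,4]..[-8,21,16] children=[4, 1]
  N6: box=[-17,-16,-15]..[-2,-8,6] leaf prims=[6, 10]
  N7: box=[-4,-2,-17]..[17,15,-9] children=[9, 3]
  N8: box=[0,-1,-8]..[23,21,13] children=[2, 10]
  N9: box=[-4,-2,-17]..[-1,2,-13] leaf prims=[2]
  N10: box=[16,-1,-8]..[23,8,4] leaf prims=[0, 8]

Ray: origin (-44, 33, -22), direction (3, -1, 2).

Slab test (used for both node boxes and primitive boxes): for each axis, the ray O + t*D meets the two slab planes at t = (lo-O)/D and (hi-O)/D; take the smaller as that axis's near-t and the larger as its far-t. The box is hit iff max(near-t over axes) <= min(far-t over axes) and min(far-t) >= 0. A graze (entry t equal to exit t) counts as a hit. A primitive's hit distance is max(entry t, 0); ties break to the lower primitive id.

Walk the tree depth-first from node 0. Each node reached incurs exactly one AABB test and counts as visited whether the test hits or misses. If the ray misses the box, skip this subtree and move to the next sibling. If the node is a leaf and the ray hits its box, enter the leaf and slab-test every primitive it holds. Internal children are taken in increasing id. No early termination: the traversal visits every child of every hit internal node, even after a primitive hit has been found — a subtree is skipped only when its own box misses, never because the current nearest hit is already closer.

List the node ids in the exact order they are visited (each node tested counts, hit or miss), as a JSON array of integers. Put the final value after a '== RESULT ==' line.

Walk:
N0 x:[8,67/3] y:[12,49] z:[5/2,19] -> hit [12,19], descend [5, 6, 7, 8]
  N5 x:[8,12] y:[12,23] z:[13,19] -> miss, prune
  N6 x:[9,14] y:[41,49] z:[7/2,14] -> miss, prune
  N7 x:[40/3,61/3] y:[18,35] z:[5/2,13/2] -> miss, prune
  N8 x:[44/3,67/3] y:[12,34] z:[7,35/2] -> hit [44/3,35/2], descend [2, 10]
    N2 x:[44/3,15] y:[12,17] z:[15,35/2] -> hit [15,15] leaf, test {P7@t=15}
    N10 x:[20,67/3] y:[25,34] z:[7,13] -> miss, prune

7 AABB tests over nodes [0, 5, 6, 7, 8, 2, 10]; 1 leaf entered; closest P7.

== RESULT ==
[0, 5, 6, 7, 8, 2, 10]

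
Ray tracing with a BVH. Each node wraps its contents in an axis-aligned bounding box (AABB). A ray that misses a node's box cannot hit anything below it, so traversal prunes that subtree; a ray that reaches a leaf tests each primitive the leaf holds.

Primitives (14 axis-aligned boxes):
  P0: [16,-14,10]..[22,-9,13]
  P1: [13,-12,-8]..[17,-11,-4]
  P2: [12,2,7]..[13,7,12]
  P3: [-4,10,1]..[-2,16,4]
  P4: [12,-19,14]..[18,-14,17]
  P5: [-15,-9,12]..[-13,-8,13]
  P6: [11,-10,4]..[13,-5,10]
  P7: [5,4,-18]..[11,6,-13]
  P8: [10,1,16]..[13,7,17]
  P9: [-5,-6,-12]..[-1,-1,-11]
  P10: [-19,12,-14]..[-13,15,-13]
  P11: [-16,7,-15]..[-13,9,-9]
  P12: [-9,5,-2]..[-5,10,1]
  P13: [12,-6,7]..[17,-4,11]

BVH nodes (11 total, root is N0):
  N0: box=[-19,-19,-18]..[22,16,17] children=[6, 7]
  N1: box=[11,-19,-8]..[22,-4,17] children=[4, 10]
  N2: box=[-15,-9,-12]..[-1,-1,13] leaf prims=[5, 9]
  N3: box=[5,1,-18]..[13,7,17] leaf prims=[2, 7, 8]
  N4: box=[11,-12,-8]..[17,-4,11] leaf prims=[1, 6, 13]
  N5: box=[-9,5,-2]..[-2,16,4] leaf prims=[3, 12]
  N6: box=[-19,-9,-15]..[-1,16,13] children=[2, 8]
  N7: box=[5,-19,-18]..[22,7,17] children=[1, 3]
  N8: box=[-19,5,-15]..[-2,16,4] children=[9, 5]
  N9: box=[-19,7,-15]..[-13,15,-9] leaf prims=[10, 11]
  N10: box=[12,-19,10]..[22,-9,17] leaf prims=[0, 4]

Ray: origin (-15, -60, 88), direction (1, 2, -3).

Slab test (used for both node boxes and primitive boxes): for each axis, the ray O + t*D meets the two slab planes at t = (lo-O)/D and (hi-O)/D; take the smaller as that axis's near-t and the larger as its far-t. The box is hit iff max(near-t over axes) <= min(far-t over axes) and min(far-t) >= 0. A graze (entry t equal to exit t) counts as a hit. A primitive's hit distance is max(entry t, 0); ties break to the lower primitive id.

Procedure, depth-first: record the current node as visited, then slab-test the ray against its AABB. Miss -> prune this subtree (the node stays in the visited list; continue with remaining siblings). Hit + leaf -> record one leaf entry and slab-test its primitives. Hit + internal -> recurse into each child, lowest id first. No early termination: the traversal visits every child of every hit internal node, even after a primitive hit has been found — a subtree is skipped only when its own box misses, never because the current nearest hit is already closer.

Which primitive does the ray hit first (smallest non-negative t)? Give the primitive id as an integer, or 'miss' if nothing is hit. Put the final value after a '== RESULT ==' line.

Walk:
N0 x:[-4,37] y:[41/2,38] z:[71/3,106/3] -> hit [71/3,106/3], descend [6, 7]
  N6 x:[-4,14] y:[51/2,38] z:[25,103/3] -> miss, prune
  N7 x:[20,37] y:[41/2,67/2] z:[71/3,106/3] -> hit [71/3,67/2], descend [1, 3]
    N1 x:[26,37] y:[41/2,28] z:[71/3,32] -> hit [26,28], descend [4, 10]
      N4 x:[26,32] y:[24,28] z:[77/3,32] -> hit [26,28] leaf, test {P1(miss), P6@t=26, P13@t=27}
      N10 x:[27,37] y:[41/2,51/2] z:[71/3,26] -> miss, prune
    N3 x:[20,28] y:[61/2,67/2] z:[71/3,106/3] -> miss, prune

Visited [0, 6, 7, 1, 4, 10, 3]. Tests: 7 box, 1 leaf. Nearest: P6.

== RESULT ==
6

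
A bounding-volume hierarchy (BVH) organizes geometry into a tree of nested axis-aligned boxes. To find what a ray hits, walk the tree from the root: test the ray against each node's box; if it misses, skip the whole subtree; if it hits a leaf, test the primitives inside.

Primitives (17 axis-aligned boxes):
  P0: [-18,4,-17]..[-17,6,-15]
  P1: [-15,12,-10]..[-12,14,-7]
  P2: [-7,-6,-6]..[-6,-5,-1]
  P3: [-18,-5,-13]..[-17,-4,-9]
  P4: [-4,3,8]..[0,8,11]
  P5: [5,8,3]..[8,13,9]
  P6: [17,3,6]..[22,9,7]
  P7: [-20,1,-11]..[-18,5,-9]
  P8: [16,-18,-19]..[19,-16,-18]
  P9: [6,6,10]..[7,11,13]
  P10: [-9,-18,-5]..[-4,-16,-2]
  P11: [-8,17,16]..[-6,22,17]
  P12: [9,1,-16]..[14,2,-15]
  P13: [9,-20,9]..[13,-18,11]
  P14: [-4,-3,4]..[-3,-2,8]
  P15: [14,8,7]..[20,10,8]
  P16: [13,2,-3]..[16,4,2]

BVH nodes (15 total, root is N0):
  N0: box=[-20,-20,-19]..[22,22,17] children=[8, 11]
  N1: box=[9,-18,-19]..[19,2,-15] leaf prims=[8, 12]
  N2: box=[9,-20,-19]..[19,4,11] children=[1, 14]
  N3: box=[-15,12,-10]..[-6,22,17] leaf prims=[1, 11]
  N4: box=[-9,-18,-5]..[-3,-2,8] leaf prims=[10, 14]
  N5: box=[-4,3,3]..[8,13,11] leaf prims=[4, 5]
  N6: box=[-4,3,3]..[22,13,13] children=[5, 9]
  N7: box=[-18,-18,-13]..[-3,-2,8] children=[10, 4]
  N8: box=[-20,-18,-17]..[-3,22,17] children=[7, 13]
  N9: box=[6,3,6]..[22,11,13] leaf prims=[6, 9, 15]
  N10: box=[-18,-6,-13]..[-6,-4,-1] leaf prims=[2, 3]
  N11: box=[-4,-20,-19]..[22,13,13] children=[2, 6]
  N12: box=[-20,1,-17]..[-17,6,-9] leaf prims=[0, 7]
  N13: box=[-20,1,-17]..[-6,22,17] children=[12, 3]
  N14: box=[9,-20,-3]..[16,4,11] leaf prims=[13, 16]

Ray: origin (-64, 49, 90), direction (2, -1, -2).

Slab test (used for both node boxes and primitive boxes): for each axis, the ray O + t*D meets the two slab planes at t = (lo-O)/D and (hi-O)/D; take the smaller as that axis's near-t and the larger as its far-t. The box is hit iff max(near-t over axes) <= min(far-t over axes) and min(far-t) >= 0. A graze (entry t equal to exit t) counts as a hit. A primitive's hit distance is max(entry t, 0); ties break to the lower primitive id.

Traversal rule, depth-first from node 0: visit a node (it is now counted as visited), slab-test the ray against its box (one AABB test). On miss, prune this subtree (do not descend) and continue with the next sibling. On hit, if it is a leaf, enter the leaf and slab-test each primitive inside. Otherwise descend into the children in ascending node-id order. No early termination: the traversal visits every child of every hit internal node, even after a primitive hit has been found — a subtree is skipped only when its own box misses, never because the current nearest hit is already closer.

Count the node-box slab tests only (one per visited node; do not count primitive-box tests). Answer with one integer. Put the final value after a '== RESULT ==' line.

Walk:
N0 x:[22,43] y:[27,69] z:[73/2,109/2] -> hit [73/2,43], descend [8, 11]
  N8 x:[22,61/2] y:[27,67] z:[73/2,107/2] -> miss, prune
  N11 x:[30,43] y:[36,69] z:[77/2,109/2] -> hit [77/2,43], descend [2, 6]
    N2 x:[73/2,83/2] y:[45,69] z:[79/2,109/2] -> miss, prune
    N6 x:[30,43] y:[36,46] z:[77/2,87/2] -> hit [77/2,43], descend [5, 9]
      N5 x:[30,36] y:[36,46] z:[79/2,87/2] -> miss, prune
      N9 x:[35,43] y:[38,46] z:[77/2,42] -> hit [77/2,42] leaf, test {P6@t=83/2, P9(miss), P15@t=41}

Summary -> nodes [0, 8, 11, 2, 6, 5, 9]; box-tests=7; leaf-entries=1; first=P15

== RESULT ==
7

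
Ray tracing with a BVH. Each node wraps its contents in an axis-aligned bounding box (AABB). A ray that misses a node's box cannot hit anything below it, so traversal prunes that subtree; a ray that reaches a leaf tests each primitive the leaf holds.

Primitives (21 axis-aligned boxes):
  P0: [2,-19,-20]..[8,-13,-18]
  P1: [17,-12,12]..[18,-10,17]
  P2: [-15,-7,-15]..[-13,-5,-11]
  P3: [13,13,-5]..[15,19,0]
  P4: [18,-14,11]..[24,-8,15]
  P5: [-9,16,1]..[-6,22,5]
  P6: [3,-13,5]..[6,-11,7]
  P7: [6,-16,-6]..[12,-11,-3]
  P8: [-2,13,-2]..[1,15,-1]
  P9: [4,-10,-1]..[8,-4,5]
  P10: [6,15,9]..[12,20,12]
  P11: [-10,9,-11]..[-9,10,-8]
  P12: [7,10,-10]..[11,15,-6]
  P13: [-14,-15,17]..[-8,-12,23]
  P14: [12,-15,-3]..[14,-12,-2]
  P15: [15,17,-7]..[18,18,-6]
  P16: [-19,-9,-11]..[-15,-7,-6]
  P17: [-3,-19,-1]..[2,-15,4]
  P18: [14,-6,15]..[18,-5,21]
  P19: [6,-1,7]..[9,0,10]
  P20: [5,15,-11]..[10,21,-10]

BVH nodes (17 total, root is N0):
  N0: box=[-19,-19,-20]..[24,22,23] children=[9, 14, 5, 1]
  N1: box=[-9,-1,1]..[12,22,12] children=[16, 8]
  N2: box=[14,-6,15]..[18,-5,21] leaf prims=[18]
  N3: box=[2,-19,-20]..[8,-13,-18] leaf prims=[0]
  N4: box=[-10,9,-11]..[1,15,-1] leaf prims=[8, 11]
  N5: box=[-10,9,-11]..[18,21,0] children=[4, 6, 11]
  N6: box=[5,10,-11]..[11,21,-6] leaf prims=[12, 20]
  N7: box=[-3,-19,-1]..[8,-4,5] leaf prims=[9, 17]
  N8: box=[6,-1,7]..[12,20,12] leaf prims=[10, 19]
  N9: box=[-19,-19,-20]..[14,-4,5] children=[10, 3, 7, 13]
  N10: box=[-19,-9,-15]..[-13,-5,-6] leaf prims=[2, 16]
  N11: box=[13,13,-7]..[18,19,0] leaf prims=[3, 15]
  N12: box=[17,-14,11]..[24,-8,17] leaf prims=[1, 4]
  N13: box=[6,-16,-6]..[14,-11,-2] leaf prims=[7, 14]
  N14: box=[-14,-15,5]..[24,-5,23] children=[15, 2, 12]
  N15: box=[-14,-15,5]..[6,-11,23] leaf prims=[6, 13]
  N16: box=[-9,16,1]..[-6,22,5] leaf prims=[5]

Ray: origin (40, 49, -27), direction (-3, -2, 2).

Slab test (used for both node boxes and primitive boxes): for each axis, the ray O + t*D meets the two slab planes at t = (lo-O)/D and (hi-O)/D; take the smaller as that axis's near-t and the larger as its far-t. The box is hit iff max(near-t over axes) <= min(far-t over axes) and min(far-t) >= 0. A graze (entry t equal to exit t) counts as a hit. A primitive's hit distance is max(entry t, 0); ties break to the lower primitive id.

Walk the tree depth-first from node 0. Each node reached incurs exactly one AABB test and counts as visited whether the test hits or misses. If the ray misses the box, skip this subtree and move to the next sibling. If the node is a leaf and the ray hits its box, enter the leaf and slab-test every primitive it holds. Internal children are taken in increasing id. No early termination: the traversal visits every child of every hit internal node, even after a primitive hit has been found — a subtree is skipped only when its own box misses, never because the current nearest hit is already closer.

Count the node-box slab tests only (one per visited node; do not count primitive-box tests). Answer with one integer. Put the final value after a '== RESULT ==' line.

Walk:
N0 x:[16/3,59/3] y:[27/2,34] z:[7/2,25] -> hit [27/2,59/3], descend [1, 5, 9, 14]
  N1 x:[28/3,49/3] y:[27/2,25] z:[14,39/2] -> hit [14,49/3], descend [8, 16]
    N8 x:[28/3,34/3] y:[29/2,25] z:[17,39/2] -> miss, prune
    N16 x:[46/3,49/3] y:[27/2,33/2] z:[14,16] -> hit [46/3,16] leaf, test {P5@t=46/3}
  N5 x:[22/3,50/3] y:[14,20] z:[8,27/2] -> miss, prune
  N9 x:[26/3,59/3] y:[53/2,34] z:[7/2,16] -> miss, prune
  N14 x:[16/3,18] y:[27,32] z:[16,25] -> miss, prune

order=[0, 1, 8, 16, 5, 9, 14]  |boxes|=7  |leaves|=1  hit=P5

== RESULT ==
7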